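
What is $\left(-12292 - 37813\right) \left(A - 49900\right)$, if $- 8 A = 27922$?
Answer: $\frac{10700473905}{4} \approx 2.6751 \cdot 10^{9}$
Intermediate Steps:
$A = - \frac{13961}{4}$ ($A = \left(- \frac{1}{8}\right) 27922 = - \frac{13961}{4} \approx -3490.3$)
$\left(-12292 - 37813\right) \left(A - 49900\right) = \left(-12292 - 37813\right) \left(- \frac{13961}{4} - 49900\right) = \left(-50105\right) \left(- \frac{213561}{4}\right) = \frac{10700473905}{4}$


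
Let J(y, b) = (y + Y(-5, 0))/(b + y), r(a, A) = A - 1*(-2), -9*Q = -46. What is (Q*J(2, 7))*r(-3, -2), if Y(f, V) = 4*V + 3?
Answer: 0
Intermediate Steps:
Q = 46/9 (Q = -1/9*(-46) = 46/9 ≈ 5.1111)
Y(f, V) = 3 + 4*V
r(a, A) = 2 + A (r(a, A) = A + 2 = 2 + A)
J(y, b) = (3 + y)/(b + y) (J(y, b) = (y + (3 + 4*0))/(b + y) = (y + (3 + 0))/(b + y) = (y + 3)/(b + y) = (3 + y)/(b + y))
(Q*J(2, 7))*r(-3, -2) = (46*((3 + 2)/(7 + 2))/9)*(2 - 2) = (46*(5/9)/9)*0 = (46*((1/9)*5)/9)*0 = ((46/9)*(5/9))*0 = (230/81)*0 = 0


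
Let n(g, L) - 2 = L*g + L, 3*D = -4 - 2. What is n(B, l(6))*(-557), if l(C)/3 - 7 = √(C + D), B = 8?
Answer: -136465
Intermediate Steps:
D = -2 (D = (-4 - 2)/3 = (⅓)*(-6) = -2)
l(C) = 21 + 3*√(-2 + C) (l(C) = 21 + 3*√(C - 2) = 21 + 3*√(-2 + C))
n(g, L) = 2 + L + L*g (n(g, L) = 2 + (L*g + L) = 2 + (L + L*g) = 2 + L + L*g)
n(B, l(6))*(-557) = (2 + (21 + 3*√(-2 + 6)) + (21 + 3*√(-2 + 6))*8)*(-557) = (2 + (21 + 3*√4) + (21 + 3*√4)*8)*(-557) = (2 + (21 + 3*2) + (21 + 3*2)*8)*(-557) = (2 + (21 + 6) + (21 + 6)*8)*(-557) = (2 + 27 + 27*8)*(-557) = (2 + 27 + 216)*(-557) = 245*(-557) = -136465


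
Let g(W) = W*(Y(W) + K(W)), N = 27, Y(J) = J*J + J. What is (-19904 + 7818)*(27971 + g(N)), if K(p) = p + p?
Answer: -602378326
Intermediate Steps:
Y(J) = J + J**2 (Y(J) = J**2 + J = J + J**2)
K(p) = 2*p
g(W) = W*(2*W + W*(1 + W)) (g(W) = W*(W*(1 + W) + 2*W) = W*(2*W + W*(1 + W)))
(-19904 + 7818)*(27971 + g(N)) = (-19904 + 7818)*(27971 + 27**2*(3 + 27)) = -12086*(27971 + 729*30) = -12086*(27971 + 21870) = -12086*49841 = -602378326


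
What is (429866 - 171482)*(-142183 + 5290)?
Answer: -35370960912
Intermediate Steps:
(429866 - 171482)*(-142183 + 5290) = 258384*(-136893) = -35370960912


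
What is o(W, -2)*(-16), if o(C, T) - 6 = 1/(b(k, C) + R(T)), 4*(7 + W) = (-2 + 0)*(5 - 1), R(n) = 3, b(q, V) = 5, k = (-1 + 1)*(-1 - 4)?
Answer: -98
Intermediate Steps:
k = 0 (k = 0*(-5) = 0)
W = -9 (W = -7 + ((-2 + 0)*(5 - 1))/4 = -7 + (-2*4)/4 = -7 + (¼)*(-8) = -7 - 2 = -9)
o(C, T) = 49/8 (o(C, T) = 6 + 1/(5 + 3) = 6 + 1/8 = 6 + ⅛ = 49/8)
o(W, -2)*(-16) = (49/8)*(-16) = -98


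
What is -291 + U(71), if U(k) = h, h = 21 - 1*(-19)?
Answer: -251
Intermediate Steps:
h = 40 (h = 21 + 19 = 40)
U(k) = 40
-291 + U(71) = -291 + 40 = -251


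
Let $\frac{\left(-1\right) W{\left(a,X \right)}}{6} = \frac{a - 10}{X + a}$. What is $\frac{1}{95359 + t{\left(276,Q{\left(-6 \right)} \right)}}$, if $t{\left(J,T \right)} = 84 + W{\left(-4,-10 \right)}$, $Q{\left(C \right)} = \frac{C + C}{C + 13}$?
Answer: $\frac{1}{95437} \approx 1.0478 \cdot 10^{-5}$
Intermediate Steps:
$W{\left(a,X \right)} = - \frac{6 \left(-10 + a\right)}{X + a}$ ($W{\left(a,X \right)} = - 6 \frac{a - 10}{X + a} = - 6 \frac{-10 + a}{X + a} = - \frac{6 \left(-10 + a\right)}{X + a}$)
$Q{\left(C \right)} = \frac{2 C}{13 + C}$
$t{\left(J,T \right)} = 78$ ($t{\left(J,T \right)} = 84 + \frac{6 \left(10 - -4\right)}{-10 - 4} = 84 + \frac{6 \left(10 + 4\right)}{-14} = 84 + 6 \left(- \frac{1}{14}\right) 14 = 84 - 6 = 78$)
$\frac{1}{95359 + t{\left(276,Q{\left(-6 \right)} \right)}} = \frac{1}{95359 + 78} = \frac{1}{95437}$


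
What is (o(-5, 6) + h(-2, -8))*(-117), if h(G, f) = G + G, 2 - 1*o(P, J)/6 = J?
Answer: 3276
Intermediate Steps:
o(P, J) = 12 - 6*J
h(G, f) = 2*G
(o(-5, 6) + h(-2, -8))*(-117) = ((12 - 6*6) + 2*(-2))*(-117) = ((12 - 36) - 4)*(-117) = (-24 - 4)*(-117) = -28*(-117) = 3276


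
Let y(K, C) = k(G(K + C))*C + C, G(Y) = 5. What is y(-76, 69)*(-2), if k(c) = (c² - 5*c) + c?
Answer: -828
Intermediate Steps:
k(c) = c² - 4*c
y(K, C) = 6*C (y(K, C) = (5*(-4 + 5))*C + C = (5*1)*C + C = 5*C + C = 6*C)
y(-76, 69)*(-2) = (6*69)*(-2) = 414*(-2) = -828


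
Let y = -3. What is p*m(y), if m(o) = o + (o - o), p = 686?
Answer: -2058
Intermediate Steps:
m(o) = o (m(o) = o + 0 = o)
p*m(y) = 686*(-3) = -2058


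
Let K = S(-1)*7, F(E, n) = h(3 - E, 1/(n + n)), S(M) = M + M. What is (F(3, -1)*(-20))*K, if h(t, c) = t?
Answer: 0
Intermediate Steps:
S(M) = 2*M
F(E, n) = 3 - E
K = -14 (K = (2*(-1))*7 = -2*7 = -14)
(F(3, -1)*(-20))*K = ((3 - 1*3)*(-20))*(-14) = ((3 - 3)*(-20))*(-14) = (0*(-20))*(-14) = 0*(-14) = 0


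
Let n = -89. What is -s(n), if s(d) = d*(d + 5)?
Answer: -7476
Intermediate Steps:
s(d) = d*(5 + d)
-s(n) = -(-89)*(5 - 89) = -(-89)*(-84) = -1*7476 = -7476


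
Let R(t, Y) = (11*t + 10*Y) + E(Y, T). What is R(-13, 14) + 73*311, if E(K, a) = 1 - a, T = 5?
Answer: 22696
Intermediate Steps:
R(t, Y) = -4 + 10*Y + 11*t (R(t, Y) = (11*t + 10*Y) + (1 - 1*5) = (10*Y + 11*t) + (1 - 5) = (10*Y + 11*t) - 4 = -4 + 10*Y + 11*t)
R(-13, 14) + 73*311 = (-4 + 10*14 + 11*(-13)) + 73*311 = (-4 + 140 - 143) + 22703 = -7 + 22703 = 22696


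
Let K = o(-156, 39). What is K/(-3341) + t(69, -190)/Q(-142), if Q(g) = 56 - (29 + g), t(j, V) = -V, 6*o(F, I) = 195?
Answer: 96815/86866 ≈ 1.1145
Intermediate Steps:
o(F, I) = 65/2 (o(F, I) = (⅙)*195 = 65/2)
K = 65/2 ≈ 32.500
Q(g) = 27 - g (Q(g) = 56 + (-29 - g) = 27 - g)
K/(-3341) + t(69, -190)/Q(-142) = (65/2)/(-3341) + (-1*(-190))/(27 - 1*(-142)) = (65/2)*(-1/3341) + 190/(27 + 142) = -5/514 + 190/169 = 96815/86866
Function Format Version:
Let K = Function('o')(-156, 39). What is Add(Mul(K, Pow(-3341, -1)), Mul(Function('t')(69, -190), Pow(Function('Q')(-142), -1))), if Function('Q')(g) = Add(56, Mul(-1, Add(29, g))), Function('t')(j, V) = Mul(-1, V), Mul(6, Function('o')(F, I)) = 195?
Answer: Rational(96815, 86866) ≈ 1.1145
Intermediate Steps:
Function('o')(F, I) = Rational(65, 2) (Function('o')(F, I) = Mul(Rational(1, 6), 195) = Rational(65, 2))
K = Rational(65, 2) ≈ 32.500
Function('Q')(g) = Add(27, Mul(-1, g)) (Function('Q')(g) = Add(56, Add(-29, Mul(-1, g))) = Add(27, Mul(-1, g)))
Add(Mul(K, Pow(-3341, -1)), Mul(Function('t')(69, -190), Pow(Function('Q')(-142), -1))) = Add(Mul(Rational(65, 2), Pow(-3341, -1)), Mul(Mul(-1, -190), Pow(Add(27, Mul(-1, -142)), -1))) = Add(Mul(Rational(65, 2), Rational(-1, 3341)), Mul(190, Pow(Add(27, 142), -1))) = Add(Rational(-5, 514), Mul(190, Pow(169, -1))) = Add(Rational(-5, 514), Mul(190, Rational(1, 169))) = Add(Rational(-5, 514), Rational(190, 169)) = Rational(96815, 86866)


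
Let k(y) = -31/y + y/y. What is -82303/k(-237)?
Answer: -19505811/268 ≈ -72783.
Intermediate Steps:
k(y) = 1 - 31/y (k(y) = -31/y + 1 = 1 - 31/y)
-82303/k(-237) = -82303*(-237/(-31 - 237)) = -82303/((-1/237*(-268))) = -82303/268/237 = -82303*237/268 = -19505811/268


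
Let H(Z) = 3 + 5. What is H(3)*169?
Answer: 1352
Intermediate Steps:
H(Z) = 8
H(3)*169 = 8*169 = 1352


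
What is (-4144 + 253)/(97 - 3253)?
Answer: 1297/1052 ≈ 1.2329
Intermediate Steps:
(-4144 + 253)/(97 - 3253) = -3891/(-3156) = -3891*(-1/3156) = 1297/1052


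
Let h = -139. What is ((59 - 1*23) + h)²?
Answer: 10609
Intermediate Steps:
((59 - 1*23) + h)² = ((59 - 1*23) - 139)² = ((59 - 23) - 139)² = (36 - 139)² = (-103)² = 10609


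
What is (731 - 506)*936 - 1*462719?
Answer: -252119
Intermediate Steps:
(731 - 506)*936 - 1*462719 = 225*936 - 462719 = 210600 - 462719 = -252119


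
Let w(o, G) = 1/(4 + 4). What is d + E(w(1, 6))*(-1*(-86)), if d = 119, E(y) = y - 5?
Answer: -1201/4 ≈ -300.25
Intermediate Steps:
w(o, G) = ⅛ (w(o, G) = 1/8 = ⅛)
E(y) = -5 + y
d + E(w(1, 6))*(-1*(-86)) = 119 + (-5 + ⅛)*(-1*(-86)) = 119 - 39/8*86 = 119 - 1677/4 = -1201/4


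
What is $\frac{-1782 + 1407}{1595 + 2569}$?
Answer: $- \frac{125}{1388} \approx -0.090058$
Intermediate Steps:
$\frac{-1782 + 1407}{1595 + 2569} = - \frac{375}{4164} = \left(-375\right) \frac{1}{4164} = - \frac{125}{1388}$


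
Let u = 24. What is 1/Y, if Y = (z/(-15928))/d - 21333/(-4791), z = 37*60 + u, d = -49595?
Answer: 28671563830/127666637737 ≈ 0.22458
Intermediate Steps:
z = 2244 (z = 37*60 + 24 = 2220 + 24 = 2244)
Y = 127666637737/28671563830 (Y = (2244/(-15928))/(-49595) - 21333/(-4791) = (2244*(-1/15928))*(-1/49595) - 21333*(-1/4791) = -51/362*(-1/49595) + 7111/1597 = 51/17953390 + 7111/1597 = 127666637737/28671563830 ≈ 4.4527)
1/Y = 1/(127666637737/28671563830) = 28671563830/127666637737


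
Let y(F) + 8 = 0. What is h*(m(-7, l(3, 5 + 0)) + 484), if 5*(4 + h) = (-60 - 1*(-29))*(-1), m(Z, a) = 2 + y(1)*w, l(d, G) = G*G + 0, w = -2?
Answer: 5522/5 ≈ 1104.4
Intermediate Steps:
y(F) = -8 (y(F) = -8 + 0 = -8)
l(d, G) = G² (l(d, G) = G² + 0 = G²)
m(Z, a) = 18 (m(Z, a) = 2 - 8*(-2) = 2 + 16 = 18)
h = 11/5 (h = -4 + ((-60 - 1*(-29))*(-1))/5 = -4 + ((-60 + 29)*(-1))/5 = -4 + (-31*(-1))/5 = -4 + (⅕)*31 = -4 + 31/5 = 11/5 ≈ 2.2000)
h*(m(-7, l(3, 5 + 0)) + 484) = 11*(18 + 484)/5 = (11/5)*502 = 5522/5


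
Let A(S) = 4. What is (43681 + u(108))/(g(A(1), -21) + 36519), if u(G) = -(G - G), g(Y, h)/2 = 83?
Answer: 3971/3335 ≈ 1.1907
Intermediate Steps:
g(Y, h) = 166 (g(Y, h) = 2*83 = 166)
u(G) = 0 (u(G) = -1*0 = 0)
(43681 + u(108))/(g(A(1), -21) + 36519) = (43681 + 0)/(166 + 36519) = 43681/36685 = 43681*(1/36685) = 3971/3335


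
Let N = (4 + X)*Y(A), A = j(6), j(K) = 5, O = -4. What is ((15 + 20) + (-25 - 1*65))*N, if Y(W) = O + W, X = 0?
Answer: -220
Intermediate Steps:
A = 5
Y(W) = -4 + W
N = 4 (N = (4 + 0)*(-4 + 5) = 4*1 = 4)
((15 + 20) + (-25 - 1*65))*N = ((15 + 20) + (-25 - 1*65))*4 = (35 + (-25 - 65))*4 = (35 - 90)*4 = -55*4 = -220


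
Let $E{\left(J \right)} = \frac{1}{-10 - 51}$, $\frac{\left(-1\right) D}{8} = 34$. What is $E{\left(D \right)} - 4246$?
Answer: $- \frac{259007}{61} \approx -4246.0$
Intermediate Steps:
$D = -272$ ($D = \left(-8\right) 34 = -272$)
$E{\left(J \right)} = - \frac{1}{61}$ ($E{\left(J \right)} = \frac{1}{-61} = - \frac{1}{61}$)
$E{\left(D \right)} - 4246 = - \frac{1}{61} - 4246 = - \frac{259007}{61}$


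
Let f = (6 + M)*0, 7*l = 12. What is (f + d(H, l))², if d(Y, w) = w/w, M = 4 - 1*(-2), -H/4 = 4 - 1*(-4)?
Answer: 1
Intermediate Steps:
l = 12/7 (l = (⅐)*12 = 12/7 ≈ 1.7143)
H = -32 (H = -4*(4 - 1*(-4)) = -4*(4 + 4) = -4*8 = -32)
M = 6 (M = 4 + 2 = 6)
d(Y, w) = 1
f = 0 (f = (6 + 6)*0 = 12*0 = 0)
(f + d(H, l))² = (0 + 1)² = 1² = 1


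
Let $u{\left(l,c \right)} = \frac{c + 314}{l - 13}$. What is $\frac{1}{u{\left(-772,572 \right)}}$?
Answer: $- \frac{785}{886} \approx -0.886$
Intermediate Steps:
$u{\left(l,c \right)} = \frac{314 + c}{-13 + l}$
$\frac{1}{u{\left(-772,572 \right)}} = \frac{1}{\frac{1}{-13 - 772} \left(314 + 572\right)} = \frac{1}{\frac{1}{-785} \cdot 886} = \frac{1}{\left(- \frac{1}{785}\right) 886} = \frac{1}{- \frac{886}{785}} = - \frac{785}{886}$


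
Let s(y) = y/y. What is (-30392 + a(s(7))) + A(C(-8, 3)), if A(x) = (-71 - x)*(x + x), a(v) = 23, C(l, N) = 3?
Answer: -30813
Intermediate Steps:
s(y) = 1
A(x) = 2*x*(-71 - x) (A(x) = (-71 - x)*(2*x) = 2*x*(-71 - x))
(-30392 + a(s(7))) + A(C(-8, 3)) = (-30392 + 23) - 2*3*(71 + 3) = -30369 - 2*3*74 = -30369 - 444 = -30813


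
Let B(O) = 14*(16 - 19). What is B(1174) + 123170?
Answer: 123128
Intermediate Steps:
B(O) = -42 (B(O) = 14*(-3) = -42)
B(1174) + 123170 = -42 + 123170 = 123128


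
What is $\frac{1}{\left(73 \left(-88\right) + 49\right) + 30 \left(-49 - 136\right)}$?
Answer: $- \frac{1}{11925} \approx -8.3857 \cdot 10^{-5}$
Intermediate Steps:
$\frac{1}{\left(73 \left(-88\right) + 49\right) + 30 \left(-49 - 136\right)} = \frac{1}{\left(-6424 + 49\right) + 30 \left(-185\right)} = \frac{1}{-6375 - 5550} = \frac{1}{-11925} = - \frac{1}{11925}$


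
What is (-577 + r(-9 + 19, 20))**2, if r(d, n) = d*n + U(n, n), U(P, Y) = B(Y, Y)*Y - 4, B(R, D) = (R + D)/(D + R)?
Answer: 130321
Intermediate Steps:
B(R, D) = 1 (B(R, D) = (D + R)/(D + R) = 1)
U(P, Y) = -4 + Y (U(P, Y) = 1*Y - 4 = Y - 4 = -4 + Y)
r(d, n) = -4 + n + d*n (r(d, n) = d*n + (-4 + n) = -4 + n + d*n)
(-577 + r(-9 + 19, 20))**2 = (-577 + (-4 + 20 + (-9 + 19)*20))**2 = (-577 + (-4 + 20 + 10*20))**2 = (-577 + (-4 + 20 + 200))**2 = (-577 + 216)**2 = (-361)**2 = 130321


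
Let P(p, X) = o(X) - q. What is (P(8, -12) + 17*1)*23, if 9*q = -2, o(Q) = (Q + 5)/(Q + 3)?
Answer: 414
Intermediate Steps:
o(Q) = (5 + Q)/(3 + Q)
q = -2/9 (q = (⅑)*(-2) = -2/9 ≈ -0.22222)
P(p, X) = 2/9 + (5 + X)/(3 + X) (P(p, X) = (5 + X)/(3 + X) - 1*(-2/9) = (5 + X)/(3 + X) + 2/9 = 2/9 + (5 + X)/(3 + X))
(P(8, -12) + 17*1)*23 = ((51 + 11*(-12))/(9*(3 - 12)) + 17*1)*23 = ((⅑)*(51 - 132)/(-9) + 17)*23 = ((⅑)*(-⅑)*(-81) + 17)*23 = (1 + 17)*23 = 18*23 = 414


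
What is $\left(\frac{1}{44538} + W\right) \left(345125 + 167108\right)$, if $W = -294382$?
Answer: $- \frac{6715981889904995}{44538} \approx -1.5079 \cdot 10^{11}$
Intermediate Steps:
$\left(\frac{1}{44538} + W\right) \left(345125 + 167108\right) = \left(\frac{1}{44538} - 294382\right) \left(345125 + 167108\right) = \left(\frac{1}{44538} - 294382\right) 512233 = \left(- \frac{13111185515}{44538}\right) 512233 = - \frac{6715981889904995}{44538}$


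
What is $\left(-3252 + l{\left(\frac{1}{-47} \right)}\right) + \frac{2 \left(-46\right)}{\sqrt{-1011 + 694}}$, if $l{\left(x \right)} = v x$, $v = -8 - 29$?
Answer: $- \frac{152807}{47} + \frac{92 i \sqrt{317}}{317} \approx -3251.2 + 5.1672 i$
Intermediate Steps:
$v = -37$
$l{\left(x \right)} = - 37 x$
$\left(-3252 + l{\left(\frac{1}{-47} \right)}\right) + \frac{2 \left(-46\right)}{\sqrt{-1011 + 694}} = \left(-3252 - \frac{37}{-47}\right) + \frac{2 \left(-46\right)}{\sqrt{-1011 + 694}} = \left(-3252 - - \frac{37}{47}\right) - \frac{92}{\sqrt{-317}} = \left(-3252 + \frac{37}{47}\right) - \frac{92}{i \sqrt{317}} = - \frac{152807}{47} - 92 \left(- \frac{i \sqrt{317}}{317}\right) = - \frac{152807}{47} + \frac{92 i \sqrt{317}}{317}$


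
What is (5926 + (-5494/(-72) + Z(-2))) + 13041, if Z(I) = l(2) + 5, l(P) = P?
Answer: 685811/36 ≈ 19050.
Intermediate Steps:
Z(I) = 7 (Z(I) = 2 + 5 = 7)
(5926 + (-5494/(-72) + Z(-2))) + 13041 = (5926 + (-5494/(-72) + 7)) + 13041 = (5926 + (-5494*(-1)/72 + 7)) + 13041 = (5926 + (-82*(-67/72) + 7)) + 13041 = (5926 + (2747/36 + 7)) + 13041 = (5926 + 2999/36) + 13041 = 216335/36 + 13041 = 685811/36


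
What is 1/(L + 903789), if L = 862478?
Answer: 1/1766267 ≈ 5.6617e-7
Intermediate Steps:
1/(L + 903789) = 1/(862478 + 903789) = 1/1766267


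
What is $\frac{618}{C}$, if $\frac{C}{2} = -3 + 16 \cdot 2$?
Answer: $\frac{309}{29} \approx 10.655$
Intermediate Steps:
$C = 58$ ($C = 2 \left(-3 + 16 \cdot 2\right) = 2 \left(-3 + 32\right) = 2 \cdot 29 = 58$)
$\frac{618}{C} = \frac{618}{58} = 618 \cdot \frac{1}{58} = \frac{309}{29}$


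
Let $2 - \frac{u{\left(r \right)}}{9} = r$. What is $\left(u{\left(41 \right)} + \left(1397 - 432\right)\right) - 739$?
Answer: $-125$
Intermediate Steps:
$u{\left(r \right)} = 18 - 9 r$
$\left(u{\left(41 \right)} + \left(1397 - 432\right)\right) - 739 = \left(\left(18 - 369\right) + \left(1397 - 432\right)\right) - 739 = \left(-351 + 965\right) - 739 = 614 - 739 = -125$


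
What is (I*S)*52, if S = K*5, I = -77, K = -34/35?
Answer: 19448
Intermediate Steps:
K = -34/35 ≈ -0.97143
S = -34/7 (S = -34/35*5 = -34/7 ≈ -4.8571)
(I*S)*52 = -77*(-34/7)*52 = 374*52 = 19448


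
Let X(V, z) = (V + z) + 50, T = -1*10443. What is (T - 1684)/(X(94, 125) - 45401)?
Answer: 12127/45132 ≈ 0.26870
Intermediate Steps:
T = -10443
X(V, z) = 50 + V + z
(T - 1684)/(X(94, 125) - 45401) = (-10443 - 1684)/((50 + 94 + 125) - 45401) = -12127/(269 - 45401) = -12127/(-45132) = -12127*(-1/45132) = 12127/45132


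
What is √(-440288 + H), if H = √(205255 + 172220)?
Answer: √(-440288 + 5*√15099) ≈ 663.08*I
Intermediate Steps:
H = 5*√15099 (H = √377475 = 5*√15099 ≈ 614.39)
√(-440288 + H) = √(-440288 + 5*√15099)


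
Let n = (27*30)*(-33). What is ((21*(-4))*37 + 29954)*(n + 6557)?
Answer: -541564358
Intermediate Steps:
n = -26730 (n = 810*(-33) = -26730)
((21*(-4))*37 + 29954)*(n + 6557) = ((21*(-4))*37 + 29954)*(-26730 + 6557) = (-84*37 + 29954)*(-20173) = (-3108 + 29954)*(-20173) = 26846*(-20173) = -541564358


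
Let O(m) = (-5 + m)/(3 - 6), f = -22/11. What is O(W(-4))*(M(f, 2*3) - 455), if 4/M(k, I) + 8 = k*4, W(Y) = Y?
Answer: -5463/4 ≈ -1365.8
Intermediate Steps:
f = -2 (f = -22*1/11 = -2)
M(k, I) = 4/(-8 + 4*k) (M(k, I) = 4/(-8 + k*4) = 4/(-8 + 4*k))
O(m) = 5/3 - m/3 (O(m) = (-5 + m)/(-3) = (-5 + m)*(-⅓) = 5/3 - m/3)
O(W(-4))*(M(f, 2*3) - 455) = (5/3 - ⅓*(-4))*(1/(-2 - 2) - 455) = (5/3 + 4/3)*(1/(-4) - 455) = 3*(-¼ - 455) = 3*(-1821/4) = -5463/4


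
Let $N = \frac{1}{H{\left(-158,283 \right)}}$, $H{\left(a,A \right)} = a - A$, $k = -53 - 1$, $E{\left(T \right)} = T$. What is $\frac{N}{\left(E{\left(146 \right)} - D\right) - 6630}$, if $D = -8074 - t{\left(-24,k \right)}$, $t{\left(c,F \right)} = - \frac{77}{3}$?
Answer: $- \frac{1}{689871} \approx -1.4495 \cdot 10^{-6}$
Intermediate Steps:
$k = -54$
$t{\left(c,F \right)} = - \frac{77}{3}$ ($t{\left(c,F \right)} = \left(-77\right) \frac{1}{3} = - \frac{77}{3}$)
$D = - \frac{24145}{3}$ ($D = -8074 - - \frac{77}{3} = -8074 + \frac{77}{3} = - \frac{24145}{3} \approx -8048.3$)
$N = - \frac{1}{441}$ ($N = \frac{1}{-158 - 283} = \frac{1}{-441} = - \frac{1}{441} \approx -0.0022676$)
$\frac{N}{\left(E{\left(146 \right)} - D\right) - 6630} = - \frac{1}{441 \left(\left(146 - - \frac{24145}{3}\right) - 6630\right)} = - \frac{1}{441 \left(\left(146 + \frac{24145}{3}\right) - 6630\right)} = - \frac{1}{441 \left(\frac{24583}{3} - 6630\right)} = - \frac{1}{441 \cdot \frac{4693}{3}} = \left(- \frac{1}{441}\right) \frac{3}{4693} = - \frac{1}{689871}$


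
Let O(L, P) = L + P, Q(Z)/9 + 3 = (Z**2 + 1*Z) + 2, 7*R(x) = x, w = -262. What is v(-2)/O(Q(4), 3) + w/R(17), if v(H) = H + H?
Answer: -159592/1479 ≈ -107.91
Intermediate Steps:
R(x) = x/7
Q(Z) = -9 + 9*Z + 9*Z**2 (Q(Z) = -27 + 9*((Z**2 + 1*Z) + 2) = -27 + 9*((Z**2 + Z) + 2) = -27 + 9*((Z + Z**2) + 2) = -27 + 9*(2 + Z + Z**2) = -27 + (18 + 9*Z + 9*Z**2) = -9 + 9*Z + 9*Z**2)
v(H) = 2*H
v(-2)/O(Q(4), 3) + w/R(17) = (2*(-2))/((-9 + 9*4 + 9*4**2) + 3) - 262/((1/7)*17) = -4/((-9 + 36 + 9*16) + 3) - 262/17/7 = -4/((-9 + 36 + 144) + 3) - 262*7/17 = -4/(171 + 3) - 1834/17 = -4/174 - 1834/17 = -4*1/174 - 1834/17 = -2/87 - 1834/17 = -159592/1479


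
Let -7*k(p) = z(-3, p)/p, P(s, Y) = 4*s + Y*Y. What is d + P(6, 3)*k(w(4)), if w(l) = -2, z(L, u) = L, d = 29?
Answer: 307/14 ≈ 21.929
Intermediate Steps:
P(s, Y) = Y² + 4*s (P(s, Y) = 4*s + Y² = Y² + 4*s)
k(p) = 3/(7*p) (k(p) = -(-3)/(7*p) = 3/(7*p))
d + P(6, 3)*k(w(4)) = 29 + (3² + 4*6)*((3/7)/(-2)) = 29 + (9 + 24)*((3/7)*(-½)) = 29 + 33*(-3/14) = 29 - 99/14 = 307/14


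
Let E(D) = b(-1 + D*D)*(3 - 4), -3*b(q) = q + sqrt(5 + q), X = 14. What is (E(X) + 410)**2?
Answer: 2030825/9 + 9500*sqrt(2)/3 ≈ 2.3013e+5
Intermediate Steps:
b(q) = -q/3 - sqrt(5 + q)/3 (b(q) = -(q + sqrt(5 + q))/3 = -q/3 - sqrt(5 + q)/3)
E(D) = -1/3 + D**2/3 + sqrt(4 + D**2)/3 (E(D) = (-(-1 + D*D)/3 - sqrt(5 + (-1 + D*D))/3)*(3 - 4) = (-(-1 + D**2)/3 - sqrt(5 + (-1 + D**2))/3)*(-1) = ((1/3 - D**2/3) - sqrt(4 + D**2)/3)*(-1) = (1/3 - D**2/3 - sqrt(4 + D**2)/3)*(-1) = -1/3 + D**2/3 + sqrt(4 + D**2)/3)
(E(X) + 410)**2 = ((-1/3 + (1/3)*14**2 + sqrt(4 + 14**2)/3) + 410)**2 = ((-1/3 + (1/3)*196 + sqrt(4 + 196)/3) + 410)**2 = ((-1/3 + 196/3 + sqrt(200)/3) + 410)**2 = ((-1/3 + 196/3 + (10*sqrt(2))/3) + 410)**2 = ((-1/3 + 196/3 + 10*sqrt(2)/3) + 410)**2 = ((65 + 10*sqrt(2)/3) + 410)**2 = (475 + 10*sqrt(2)/3)**2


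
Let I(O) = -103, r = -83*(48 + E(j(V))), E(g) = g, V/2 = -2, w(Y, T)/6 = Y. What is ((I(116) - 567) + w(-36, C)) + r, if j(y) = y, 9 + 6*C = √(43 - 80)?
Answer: -4538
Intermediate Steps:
C = -3/2 + I*√37/6 (C = -3/2 + √(43 - 80)/6 = -3/2 + √(-37)/6 = -3/2 + (I*√37)/6 = -3/2 + I*√37/6 ≈ -1.5 + 1.0138*I)
w(Y, T) = 6*Y
V = -4 (V = 2*(-2) = -4)
r = -3652 (r = -83*(48 - 4) = -83*44 = -3652)
((I(116) - 567) + w(-36, C)) + r = ((-103 - 567) + 6*(-36)) - 3652 = (-670 - 216) - 3652 = -886 - 3652 = -4538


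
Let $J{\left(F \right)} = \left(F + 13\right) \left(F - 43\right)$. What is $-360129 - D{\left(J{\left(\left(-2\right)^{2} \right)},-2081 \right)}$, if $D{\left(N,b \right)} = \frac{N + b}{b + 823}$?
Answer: $- \frac{226522513}{629} \approx -3.6013 \cdot 10^{5}$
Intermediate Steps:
$J{\left(F \right)} = \left(-43 + F\right) \left(13 + F\right)$ ($J{\left(F \right)} = \left(13 + F\right) \left(-43 + F\right) = \left(-43 + F\right) \left(13 + F\right)$)
$D{\left(N,b \right)} = \frac{N + b}{823 + b}$
$-360129 - D{\left(J{\left(\left(-2\right)^{2} \right)},-2081 \right)} = -360129 - \frac{\left(-559 + \left(\left(-2\right)^{2}\right)^{2} - 30 \left(-2\right)^{2}\right) - 2081}{823 - 2081} = -360129 - \frac{\left(-559 + 4^{2} - 120\right) - 2081}{-1258} = -360129 - - \frac{\left(-559 + 16 - 120\right) - 2081}{1258} = -360129 - - \frac{-663 - 2081}{1258} = -360129 - \left(- \frac{1}{1258}\right) \left(-2744\right) = -360129 - \frac{1372}{629} = - \frac{226522513}{629}$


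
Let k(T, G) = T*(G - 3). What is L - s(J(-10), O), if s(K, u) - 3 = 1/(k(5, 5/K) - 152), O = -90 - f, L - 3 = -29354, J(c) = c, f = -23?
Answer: -9951004/339 ≈ -29354.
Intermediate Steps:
L = -29351 (L = 3 - 29354 = -29351)
k(T, G) = T*(-3 + G)
O = -67 (O = -90 - 1*(-23) = -90 + 23 = -67)
s(K, u) = 3 + 1/(-167 + 25/K) (s(K, u) = 3 + 1/(5*(-3 + 5/K) - 152) = 3 + 1/((-15 + 25/K) - 152) = 3 + 1/(-167 + 25/K))
L - s(J(-10), O) = -29351 - 25*(-3 + 20*(-10))/(-25 + 167*(-10)) = -29351 - 25*(-3 - 200)/(-25 - 1670) = -29351 - 25*(-203)/(-1695) = -29351 - 25*(-1)*(-203)/1695 = -29351 - 1*1015/339 = -29351 - 1015/339 = -9951004/339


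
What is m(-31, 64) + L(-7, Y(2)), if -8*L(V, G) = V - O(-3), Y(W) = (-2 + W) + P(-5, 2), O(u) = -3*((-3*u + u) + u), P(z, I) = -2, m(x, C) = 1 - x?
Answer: 127/4 ≈ 31.750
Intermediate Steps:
O(u) = 3*u (O(u) = -3*(-2*u + u) = -(-3)*u = 3*u)
Y(W) = -4 + W (Y(W) = (-2 + W) - 2 = -4 + W)
L(V, G) = -9/8 - V/8 (L(V, G) = -(V - 3*(-3))/8 = -(V - 1*(-9))/8 = -(V + 9)/8 = -(9 + V)/8 = -9/8 - V/8)
m(-31, 64) + L(-7, Y(2)) = (1 - 1*(-31)) + (-9/8 - 1/8*(-7)) = (1 + 31) + (-9/8 + 7/8) = 32 - 1/4 = 127/4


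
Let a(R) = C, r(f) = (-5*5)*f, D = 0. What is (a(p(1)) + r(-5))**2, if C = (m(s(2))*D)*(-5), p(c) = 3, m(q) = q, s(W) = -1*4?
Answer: 15625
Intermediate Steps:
s(W) = -4
r(f) = -25*f
C = 0 (C = -4*0*(-5) = 0*(-5) = 0)
a(R) = 0
(a(p(1)) + r(-5))**2 = (0 - 25*(-5))**2 = (0 + 125)**2 = 125**2 = 15625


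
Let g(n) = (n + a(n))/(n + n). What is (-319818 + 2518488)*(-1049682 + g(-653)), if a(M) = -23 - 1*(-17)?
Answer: -1507060798418055/653 ≈ -2.3079e+12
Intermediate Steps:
a(M) = -6 (a(M) = -23 + 17 = -6)
g(n) = (-6 + n)/(2*n) (g(n) = (n - 6)/(n + n) = (-6 + n)/((2*n)) = (-6 + n)*(1/(2*n)) = (-6 + n)/(2*n))
(-319818 + 2518488)*(-1049682 + g(-653)) = (-319818 + 2518488)*(-1049682 + (1/2)*(-6 - 653)/(-653)) = 2198670*(-1049682 + (1/2)*(-1/653)*(-659)) = 2198670*(-1049682 + 659/1306) = 2198670*(-1370884033/1306) = -1507060798418055/653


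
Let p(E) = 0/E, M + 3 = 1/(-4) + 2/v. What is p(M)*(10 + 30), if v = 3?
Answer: 0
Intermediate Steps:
M = -31/12 (M = -3 + (1/(-4) + 2/3) = -3 + (1*(-¼) + 2*(⅓)) = -3 + (-¼ + ⅔) = -3 + 5/12 = -31/12 ≈ -2.5833)
p(E) = 0
p(M)*(10 + 30) = 0*(10 + 30) = 0*40 = 0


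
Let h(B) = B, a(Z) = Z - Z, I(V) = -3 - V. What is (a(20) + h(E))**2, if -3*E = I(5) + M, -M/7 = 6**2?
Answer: 67600/9 ≈ 7511.1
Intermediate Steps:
M = -252 (M = -7*6**2 = -7*36 = -252)
E = 260/3 (E = -((-3 - 1*5) - 252)/3 = -((-3 - 5) - 252)/3 = -(-8 - 252)/3 = -1/3*(-260) = 260/3 ≈ 86.667)
a(Z) = 0
(a(20) + h(E))**2 = (0 + 260/3)**2 = (260/3)**2 = 67600/9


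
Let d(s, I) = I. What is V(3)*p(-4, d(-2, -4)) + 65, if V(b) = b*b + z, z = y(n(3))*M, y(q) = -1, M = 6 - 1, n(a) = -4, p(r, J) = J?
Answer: 49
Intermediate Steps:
M = 5
z = -5 (z = -1*5 = -5)
V(b) = -5 + b**2 (V(b) = b*b - 5 = b**2 - 5 = -5 + b**2)
V(3)*p(-4, d(-2, -4)) + 65 = (-5 + 3**2)*(-4) + 65 = (-5 + 9)*(-4) + 65 = 4*(-4) + 65 = -16 + 65 = 49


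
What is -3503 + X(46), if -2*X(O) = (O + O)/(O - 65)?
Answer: -66511/19 ≈ -3500.6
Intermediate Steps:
X(O) = -O/(-65 + O) (X(O) = -(O + O)/(2*(O - 65)) = -2*O/(2*(-65 + O)) = -O/(-65 + O))
-3503 + X(46) = -3503 - 1*46/(-65 + 46) = -3503 - 1*46/(-19) = -3503 - 1*46*(-1/19) = -3503 + 46/19 = -66511/19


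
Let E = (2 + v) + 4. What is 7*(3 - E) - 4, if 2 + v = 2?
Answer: -25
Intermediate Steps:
v = 0 (v = -2 + 2 = 0)
E = 6 (E = (2 + 0) + 4 = 2 + 4 = 6)
7*(3 - E) - 4 = 7*(3 - 1*6) - 4 = 7*(3 - 6) - 4 = 7*(-3) - 4 = -21 - 4 = -25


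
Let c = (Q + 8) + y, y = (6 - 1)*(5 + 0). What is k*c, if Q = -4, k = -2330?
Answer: -67570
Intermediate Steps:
y = 25 (y = 5*5 = 25)
c = 29 (c = (-4 + 8) + 25 = 4 + 25 = 29)
k*c = -2330*29 = -67570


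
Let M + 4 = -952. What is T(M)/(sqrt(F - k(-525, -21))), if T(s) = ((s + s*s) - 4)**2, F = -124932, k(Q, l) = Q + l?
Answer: -416762588288*I*sqrt(124386)/62193 ≈ -2.3634e+9*I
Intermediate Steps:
M = -956 (M = -4 - 952 = -956)
T(s) = (-4 + s + s**2)**2 (T(s) = ((s + s**2) - 4)**2 = (-4 + s + s**2)**2)
T(M)/(sqrt(F - k(-525, -21))) = (-4 - 956 + (-956)**2)**2/(sqrt(-124932 - (-525 - 21))) = (-4 - 956 + 913936)**2/(sqrt(-124932 - 1*(-546))) = 912976**2/(sqrt(-124932 + 546)) = 833525176576/(sqrt(-124386)) = 833525176576/((I*sqrt(124386))) = 833525176576*(-I*sqrt(124386)/124386) = -416762588288*I*sqrt(124386)/62193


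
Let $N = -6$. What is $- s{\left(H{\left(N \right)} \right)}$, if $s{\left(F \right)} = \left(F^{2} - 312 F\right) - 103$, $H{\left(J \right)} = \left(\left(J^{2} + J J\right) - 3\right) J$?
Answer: $-300461$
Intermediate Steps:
$H{\left(J \right)} = J \left(-3 + 2 J^{2}\right)$ ($H{\left(J \right)} = \left(\left(J^{2} + J^{2}\right) - 3\right) J = \left(2 J^{2} - 3\right) J = \left(-3 + 2 J^{2}\right) J = J \left(-3 + 2 J^{2}\right)$)
$s{\left(F \right)} = -103 + F^{2} - 312 F$
$- s{\left(H{\left(N \right)} \right)} = - (-103 + \left(- 6 \left(-3 + 2 \left(-6\right)^{2}\right)\right)^{2} - 312 \left(- 6 \left(-3 + 2 \left(-6\right)^{2}\right)\right)) = - (-103 + \left(- 6 \left(-3 + 2 \cdot 36\right)\right)^{2} - 312 \left(- 6 \left(-3 + 2 \cdot 36\right)\right)) = - (-103 + \left(- 6 \left(-3 + 72\right)\right)^{2} - 312 \left(- 6 \left(-3 + 72\right)\right)) = - (-103 + \left(\left(-6\right) 69\right)^{2} - 312 \left(\left(-6\right) 69\right)) = - (-103 + \left(-414\right)^{2} - -129168) = - (-103 + 171396 + 129168) = \left(-1\right) 300461 = -300461$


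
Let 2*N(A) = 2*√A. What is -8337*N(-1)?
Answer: -8337*I ≈ -8337.0*I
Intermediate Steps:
N(A) = √A (N(A) = (2*√A)/2 = √A)
-8337*N(-1) = -8337*I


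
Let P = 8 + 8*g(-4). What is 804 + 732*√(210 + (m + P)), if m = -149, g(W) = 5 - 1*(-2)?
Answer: 804 + 3660*√5 ≈ 8988.0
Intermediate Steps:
g(W) = 7 (g(W) = 5 + 2 = 7)
P = 64 (P = 8 + 8*7 = 8 + 56 = 64)
804 + 732*√(210 + (m + P)) = 804 + 732*√(210 + (-149 + 64)) = 804 + 732*√(210 - 85) = 804 + 732*√125 = 804 + 732*(5*√5) = 804 + 3660*√5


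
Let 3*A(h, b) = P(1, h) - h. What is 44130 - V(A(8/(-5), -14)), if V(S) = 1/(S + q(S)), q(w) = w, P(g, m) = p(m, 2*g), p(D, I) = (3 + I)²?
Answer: 11738565/266 ≈ 44130.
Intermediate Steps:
P(g, m) = (3 + 2*g)²
A(h, b) = 25/3 - h/3 (A(h, b) = ((3 + 2*1)² - h)/3 = ((3 + 2)² - h)/3 = (5² - h)/3 = (25 - h)/3 = 25/3 - h/3)
V(S) = 1/(2*S) (V(S) = 1/(S + S) = 1/(2*S))
44130 - V(A(8/(-5), -14)) = 44130 - 1/(2*(25/3 - 8/(3*(-5)))) = 44130 - 1/(2*(25/3 - 8*(-1)/(3*5))) = 44130 - 1/(2*(25/3 - ⅓*(-8/5))) = 44130 - 1/(2*(25/3 + 8/15)) = 44130 - 1/(2*133/15) = 44130 - 15/(2*133) = 44130 - 1*15/266 = 44130 - 15/266 = 11738565/266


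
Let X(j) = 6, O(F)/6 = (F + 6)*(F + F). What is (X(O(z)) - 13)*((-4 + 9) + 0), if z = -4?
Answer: -35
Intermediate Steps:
O(F) = 12*F*(6 + F) (O(F) = 6*((F + 6)*(F + F)) = 6*((6 + F)*(2*F)) = 6*(2*F*(6 + F)) = 12*F*(6 + F))
(X(O(z)) - 13)*((-4 + 9) + 0) = (6 - 13)*((-4 + 9) + 0) = -7*(5 + 0) = -7*5 = -35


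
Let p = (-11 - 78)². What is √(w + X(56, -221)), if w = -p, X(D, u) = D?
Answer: 11*I*√65 ≈ 88.685*I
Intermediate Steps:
p = 7921 (p = (-89)² = 7921)
w = -7921 (w = -1*7921 = -7921)
√(w + X(56, -221)) = √(-7921 + 56) = √(-7865) = 11*I*√65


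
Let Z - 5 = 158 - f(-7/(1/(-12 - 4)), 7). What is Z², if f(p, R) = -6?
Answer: 28561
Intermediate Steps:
Z = 169 (Z = 5 + (158 - 1*(-6)) = 5 + (158 + 6) = 5 + 164 = 169)
Z² = 169² = 28561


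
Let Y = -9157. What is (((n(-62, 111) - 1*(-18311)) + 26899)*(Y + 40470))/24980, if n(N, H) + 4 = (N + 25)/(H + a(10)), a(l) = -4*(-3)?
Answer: 174109705213/3072540 ≈ 56666.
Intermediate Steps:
a(l) = 12
n(N, H) = -4 + (25 + N)/(12 + H) (n(N, H) = -4 + (N + 25)/(H + 12) = -4 + (25 + N)/(12 + H))
(((n(-62, 111) - 1*(-18311)) + 26899)*(Y + 40470))/24980 = ((((-23 - 62 - 4*111)/(12 + 111) - 1*(-18311)) + 26899)*(-9157 + 40470))/24980 = ((((-23 - 62 - 444)/123 + 18311) + 26899)*31313)*(1/24980) = ((((1/123)*(-529) + 18311) + 26899)*31313)*(1/24980) = (((-529/123 + 18311) + 26899)*31313)*(1/24980) = ((2251724/123 + 26899)*31313)*(1/24980) = ((5560301/123)*31313)*(1/24980) = (174109705213/123)*(1/24980) = 174109705213/3072540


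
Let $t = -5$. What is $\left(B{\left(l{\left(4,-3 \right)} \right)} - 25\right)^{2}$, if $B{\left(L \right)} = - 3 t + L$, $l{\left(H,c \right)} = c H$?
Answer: $484$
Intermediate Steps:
$l{\left(H,c \right)} = H c$
$B{\left(L \right)} = 15 + L$ ($B{\left(L \right)} = \left(-3\right) \left(-5\right) + L = 15 + L$)
$\left(B{\left(l{\left(4,-3 \right)} \right)} - 25\right)^{2} = \left(\left(15 + 4 \left(-3\right)\right) - 25\right)^{2} = \left(\left(15 - 12\right) - 25\right)^{2} = \left(3 - 25\right)^{2} = \left(-22\right)^{2} = 484$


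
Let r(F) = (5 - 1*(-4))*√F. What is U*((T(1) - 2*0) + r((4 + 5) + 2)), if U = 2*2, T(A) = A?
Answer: 4 + 36*√11 ≈ 123.40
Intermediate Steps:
U = 4
r(F) = 9*√F (r(F) = (5 + 4)*√F = 9*√F)
U*((T(1) - 2*0) + r((4 + 5) + 2)) = 4*((1 - 2*0) + 9*√((4 + 5) + 2)) = 4*((1 + 0) + 9*√(9 + 2)) = 4*(1 + 9*√11) = 4 + 36*√11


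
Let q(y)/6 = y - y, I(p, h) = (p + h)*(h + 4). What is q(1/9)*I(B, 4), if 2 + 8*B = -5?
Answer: 0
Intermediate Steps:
B = -7/8 (B = -¼ + (⅛)*(-5) = -¼ - 5/8 = -7/8 ≈ -0.87500)
I(p, h) = (4 + h)*(h + p) (I(p, h) = (h + p)*(4 + h) = (4 + h)*(h + p))
q(y) = 0 (q(y) = 6*(y - y) = 6*0 = 0)
q(1/9)*I(B, 4) = 0*(4² + 4*4 + 4*(-7/8) + 4*(-7/8)) = 0*(16 + 16 - 7/2 - 7/2) = 0*25 = 0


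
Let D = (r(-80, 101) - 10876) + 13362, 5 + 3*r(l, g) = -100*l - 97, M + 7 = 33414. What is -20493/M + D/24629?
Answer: -8274119/20399529 ≈ -0.40560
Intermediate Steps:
M = 33407 (M = -7 + 33414 = 33407)
r(l, g) = -34 - 100*l/3 (r(l, g) = -5/3 + (-100*l - 97)/3 = -5/3 + (-97 - 100*l)/3 = -5/3 + (-97/3 - 100*l/3) = -34 - 100*l/3)
D = 15356/3 (D = ((-34 - 100/3*(-80)) - 10876) + 13362 = ((-34 + 8000/3) - 10876) + 13362 = (7898/3 - 10876) + 13362 = -24730/3 + 13362 = 15356/3 ≈ 5118.7)
-20493/M + D/24629 = -20493/33407 + (15356/3)/24629 = -20493*1/33407 + (15356/3)*(1/24629) = -1863/3037 + 1396/6717 = -8274119/20399529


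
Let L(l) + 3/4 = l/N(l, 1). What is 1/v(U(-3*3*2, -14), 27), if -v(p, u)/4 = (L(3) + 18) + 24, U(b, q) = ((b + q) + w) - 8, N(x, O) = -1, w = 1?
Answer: -1/153 ≈ -0.0065359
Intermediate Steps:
L(l) = -¾ - l (L(l) = -¾ + l/(-1) = -¾ + l*(-1) = -¾ - l)
U(b, q) = -7 + b + q (U(b, q) = ((b + q) + 1) - 8 = (1 + b + q) - 8 = -7 + b + q)
v(p, u) = -153 (v(p, u) = -4*(((-¾ - 1*3) + 18) + 24) = -4*(((-¾ - 3) + 18) + 24) = -4*((-15/4 + 18) + 24) = -4*(57/4 + 24) = -4*153/4 = -153)
1/v(U(-3*3*2, -14), 27) = 1/(-153) = -1/153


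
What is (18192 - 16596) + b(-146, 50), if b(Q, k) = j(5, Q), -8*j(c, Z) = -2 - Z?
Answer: 1578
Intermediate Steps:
j(c, Z) = ¼ + Z/8 (j(c, Z) = -(-2 - Z)/8 = ¼ + Z/8)
b(Q, k) = ¼ + Q/8
(18192 - 16596) + b(-146, 50) = (18192 - 16596) + (¼ + (⅛)*(-146)) = 1596 + (¼ - 73/4) = 1596 - 18 = 1578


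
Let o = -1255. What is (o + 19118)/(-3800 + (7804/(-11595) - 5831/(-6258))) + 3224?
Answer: 42267089564998/13129284047 ≈ 3219.3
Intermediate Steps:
(o + 19118)/(-3800 + (7804/(-11595) - 5831/(-6258))) + 3224 = (-1255 + 19118)/(-3800 + (7804/(-11595) - 5831/(-6258))) + 3224 = 17863/(-3800 + (7804*(-1/11595) - 5831*(-1/6258))) + 3224 = 17863/(-3800 + (-7804/11595 + 833/894)) + 3224 = 17863/(-3800 + 893953/3455310) + 3224 = 17863/(-13129284047/3455310) + 3224 = 17863*(-3455310/13129284047) + 3224 = -61722202530/13129284047 + 3224 = 42267089564998/13129284047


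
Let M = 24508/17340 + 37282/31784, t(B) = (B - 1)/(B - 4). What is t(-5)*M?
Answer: 178179019/103337730 ≈ 1.7242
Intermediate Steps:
t(B) = (-1 + B)/(-4 + B)
M = 178179019/68891820 (M = 24508*(1/17340) + 37282*(1/31784) = 6127/4335 + 18641/15892 = 178179019/68891820 ≈ 2.5864)
t(-5)*M = ((-1 - 5)/(-4 - 5))*(178179019/68891820) = (-6/(-9))*(178179019/68891820) = -⅑*(-6)*(178179019/68891820) = (⅔)*(178179019/68891820) = 178179019/103337730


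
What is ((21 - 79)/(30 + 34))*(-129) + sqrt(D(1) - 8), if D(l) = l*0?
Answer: 3741/32 + 2*I*sqrt(2) ≈ 116.91 + 2.8284*I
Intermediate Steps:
D(l) = 0
((21 - 79)/(30 + 34))*(-129) + sqrt(D(1) - 8) = ((21 - 79)/(30 + 34))*(-129) + sqrt(0 - 8) = -58/64*(-129) + sqrt(-8) = -58*1/64*(-129) + 2*I*sqrt(2) = -29/32*(-129) + 2*I*sqrt(2) = 3741/32 + 2*I*sqrt(2)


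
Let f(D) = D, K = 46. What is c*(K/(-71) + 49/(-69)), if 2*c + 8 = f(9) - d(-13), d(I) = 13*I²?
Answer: 2434998/1633 ≈ 1491.1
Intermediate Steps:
c = -1098 (c = -4 + (9 - 13*(-13)²)/2 = -4 + (9 - 13*169)/2 = -4 + (9 - 1*2197)/2 = -4 + (9 - 2197)/2 = -4 + (½)*(-2188) = -4 - 1094 = -1098)
c*(K/(-71) + 49/(-69)) = -1098*(46/(-71) + 49/(-69)) = -1098*(46*(-1/71) + 49*(-1/69)) = -1098*(-46/71 - 49/69) = -1098*(-6653/4899) = 2434998/1633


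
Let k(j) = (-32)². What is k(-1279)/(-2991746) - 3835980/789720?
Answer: -95642387453/19688680426 ≈ -4.8577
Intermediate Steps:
k(j) = 1024
k(-1279)/(-2991746) - 3835980/789720 = 1024/(-2991746) - 3835980/789720 = 1024*(-1/2991746) - 3835980*1/789720 = -512/1495873 - 63933/13162 = -95642387453/19688680426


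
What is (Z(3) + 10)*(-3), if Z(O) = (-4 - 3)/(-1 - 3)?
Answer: -141/4 ≈ -35.250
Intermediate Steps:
Z(O) = 7/4 (Z(O) = -7/(-4) = -7*(-¼) = 7/4)
(Z(3) + 10)*(-3) = (7/4 + 10)*(-3) = (47/4)*(-3) = -141/4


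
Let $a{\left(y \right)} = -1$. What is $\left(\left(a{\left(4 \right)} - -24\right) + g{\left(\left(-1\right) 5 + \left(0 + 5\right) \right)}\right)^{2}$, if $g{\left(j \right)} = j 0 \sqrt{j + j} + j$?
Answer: $529$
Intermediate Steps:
$g{\left(j \right)} = j$ ($g{\left(j \right)} = 0 \sqrt{2 j} + j = 0 \sqrt{2} \sqrt{j} + j = 0 + j = j$)
$\left(\left(a{\left(4 \right)} - -24\right) + g{\left(\left(-1\right) 5 + \left(0 + 5\right) \right)}\right)^{2} = \left(\left(-1 - -24\right) + \left(\left(-1\right) 5 + \left(0 + 5\right)\right)\right)^{2} = \left(\left(-1 + 24\right) + \left(-5 + 5\right)\right)^{2} = \left(23 + 0\right)^{2} = 23^{2} = 529$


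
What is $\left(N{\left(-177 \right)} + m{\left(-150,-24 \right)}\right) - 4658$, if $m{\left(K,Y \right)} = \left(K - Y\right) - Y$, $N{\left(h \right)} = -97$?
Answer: $-4857$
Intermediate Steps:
$m{\left(K,Y \right)} = K - 2 Y$
$\left(N{\left(-177 \right)} + m{\left(-150,-24 \right)}\right) - 4658 = \left(-97 - 102\right) - 4658 = -199 - 4658 = -4857$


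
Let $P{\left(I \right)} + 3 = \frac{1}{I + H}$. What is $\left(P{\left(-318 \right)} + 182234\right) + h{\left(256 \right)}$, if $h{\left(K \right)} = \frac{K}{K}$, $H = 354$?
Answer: $\frac{6560353}{36} \approx 1.8223 \cdot 10^{5}$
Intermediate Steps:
$P{\left(I \right)} = -3 + \frac{1}{354 + I}$ ($P{\left(I \right)} = -3 + \frac{1}{I + 354} = -3 + \frac{1}{354 + I}$)
$h{\left(K \right)} = 1$
$\left(P{\left(-318 \right)} + 182234\right) + h{\left(256 \right)} = \left(\frac{-1061 - -954}{354 - 318} + 182234\right) + 1 = \left(\frac{-1061 + 954}{36} + 182234\right) + 1 = \left(\frac{1}{36} \left(-107\right) + 182234\right) + 1 = \left(- \frac{107}{36} + 182234\right) + 1 = \frac{6560317}{36} + 1 = \frac{6560353}{36}$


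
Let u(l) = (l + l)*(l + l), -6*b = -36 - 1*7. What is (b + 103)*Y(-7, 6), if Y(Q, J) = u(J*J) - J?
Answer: 570443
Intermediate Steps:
b = 43/6 (b = -(-36 - 1*7)/6 = -(-36 - 7)/6 = -⅙*(-43) = 43/6 ≈ 7.1667)
u(l) = 4*l² (u(l) = (2*l)*(2*l) = 4*l²)
Y(Q, J) = -J + 4*J⁴ (Y(Q, J) = 4*(J*J)² - J = 4*(J²)² - J = 4*J⁴ - J = -J + 4*J⁴)
(b + 103)*Y(-7, 6) = (43/6 + 103)*(-1*6 + 4*6⁴) = 661*(-6 + 4*1296)/6 = 661*(-6 + 5184)/6 = (661/6)*5178 = 570443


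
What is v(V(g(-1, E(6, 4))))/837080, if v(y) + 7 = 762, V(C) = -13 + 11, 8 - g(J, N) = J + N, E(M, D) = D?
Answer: 151/167416 ≈ 0.00090194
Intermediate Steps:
g(J, N) = 8 - J - N (g(J, N) = 8 - (J + N) = 8 + (-J - N) = 8 - J - N)
V(C) = -2
v(y) = 755 (v(y) = -7 + 762 = 755)
v(V(g(-1, E(6, 4))))/837080 = 755/837080 = 755*(1/837080) = 151/167416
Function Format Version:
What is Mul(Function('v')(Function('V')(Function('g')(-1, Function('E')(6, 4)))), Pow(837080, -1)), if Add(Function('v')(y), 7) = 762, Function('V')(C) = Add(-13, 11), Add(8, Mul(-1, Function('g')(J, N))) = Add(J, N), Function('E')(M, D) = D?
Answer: Rational(151, 167416) ≈ 0.00090194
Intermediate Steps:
Function('g')(J, N) = Add(8, Mul(-1, J), Mul(-1, N)) (Function('g')(J, N) = Add(8, Mul(-1, Add(J, N))) = Add(8, Add(Mul(-1, J), Mul(-1, N))) = Add(8, Mul(-1, J), Mul(-1, N)))
Function('V')(C) = -2
Function('v')(y) = 755 (Function('v')(y) = Add(-7, 762) = 755)
Mul(Function('v')(Function('V')(Function('g')(-1, Function('E')(6, 4)))), Pow(837080, -1)) = Mul(755, Pow(837080, -1)) = Mul(755, Rational(1, 837080)) = Rational(151, 167416)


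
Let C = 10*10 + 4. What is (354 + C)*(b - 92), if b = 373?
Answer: 128698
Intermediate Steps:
C = 104 (C = 100 + 4 = 104)
(354 + C)*(b - 92) = (354 + 104)*(373 - 92) = 458*281 = 128698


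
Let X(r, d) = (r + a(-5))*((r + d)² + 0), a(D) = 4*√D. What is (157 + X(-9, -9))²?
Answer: (-2759 + 1296*I*√5)² ≈ -7.86e+5 - 1.5991e+7*I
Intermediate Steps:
X(r, d) = (d + r)²*(r + 4*I*√5) (X(r, d) = (r + 4*√(-5))*((r + d)² + 0) = (r + 4*(I*√5))*((d + r)² + 0) = (r + 4*I*√5)*(d + r)² = (d + r)²*(r + 4*I*√5))
(157 + X(-9, -9))² = (157 + (-9 - 9)²*(-9 + 4*I*√5))² = (157 + (-18)²*(-9 + 4*I*√5))² = (157 + 324*(-9 + 4*I*√5))² = (157 + (-2916 + 1296*I*√5))² = (-2759 + 1296*I*√5)²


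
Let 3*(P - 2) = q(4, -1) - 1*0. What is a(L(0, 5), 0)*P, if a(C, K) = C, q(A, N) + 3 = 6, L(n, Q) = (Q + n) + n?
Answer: 15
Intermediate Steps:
L(n, Q) = Q + 2*n
q(A, N) = 3 (q(A, N) = -3 + 6 = 3)
P = 3 (P = 2 + (3 - 1*0)/3 = 2 + (3 + 0)/3 = 2 + (⅓)*3 = 2 + 1 = 3)
a(L(0, 5), 0)*P = (5 + 2*0)*3 = (5 + 0)*3 = 5*3 = 15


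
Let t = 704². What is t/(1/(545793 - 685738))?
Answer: -69358981120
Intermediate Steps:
t = 495616
t/(1/(545793 - 685738)) = 495616/(1/(545793 - 685738)) = 495616/(1/(-139945)) = 495616/(-1/139945) = 495616*(-139945) = -69358981120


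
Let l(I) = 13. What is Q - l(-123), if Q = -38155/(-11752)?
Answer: -8817/904 ≈ -9.7533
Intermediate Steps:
Q = 2935/904 (Q = -38155*(-1/11752) = 2935/904 ≈ 3.2467)
Q - l(-123) = 2935/904 - 1*13 = 2935/904 - 13 = -8817/904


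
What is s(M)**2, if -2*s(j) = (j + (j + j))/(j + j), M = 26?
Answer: 9/16 ≈ 0.56250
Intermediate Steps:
s(j) = -3/4 (s(j) = -(j + (j + j))/(2*(j + j)) = -(j + 2*j)/(2*(2*j)) = -3*j*1/(2*j)/2 = -1/2*3/2 = -3/4)
s(M)**2 = (-3/4)**2 = 9/16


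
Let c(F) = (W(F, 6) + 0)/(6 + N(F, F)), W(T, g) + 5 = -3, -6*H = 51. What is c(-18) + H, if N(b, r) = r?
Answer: -47/6 ≈ -7.8333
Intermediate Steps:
H = -17/2 (H = -1/6*51 = -17/2 ≈ -8.5000)
W(T, g) = -8 (W(T, g) = -5 - 3 = -8)
c(F) = -8/(6 + F) (c(F) = (-8 + 0)/(6 + F) = -8/(6 + F))
c(-18) + H = -8/(6 - 18) - 17/2 = -8/(-12) - 17/2 = -8*(-1/12) - 17/2 = 2/3 - 17/2 = -47/6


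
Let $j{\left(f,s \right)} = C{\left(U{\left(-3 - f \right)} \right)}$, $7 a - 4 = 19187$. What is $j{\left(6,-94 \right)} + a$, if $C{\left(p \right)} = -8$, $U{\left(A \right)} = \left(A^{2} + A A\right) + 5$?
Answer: $\frac{19135}{7} \approx 2733.6$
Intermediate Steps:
$U{\left(A \right)} = 5 + 2 A^{2}$ ($U{\left(A \right)} = \left(A^{2} + A^{2}\right) + 5 = 2 A^{2} + 5 = 5 + 2 A^{2}$)
$a = \frac{19191}{7}$ ($a = \frac{4}{7} + \frac{1}{7} \cdot 19187 = \frac{4}{7} + 2741 = \frac{19191}{7} \approx 2741.6$)
$j{\left(f,s \right)} = -8$
$j{\left(6,-94 \right)} + a = -8 + \frac{19191}{7} = \frac{19135}{7}$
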